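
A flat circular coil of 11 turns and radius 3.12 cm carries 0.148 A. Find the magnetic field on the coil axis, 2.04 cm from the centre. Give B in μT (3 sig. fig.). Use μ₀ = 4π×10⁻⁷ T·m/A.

For an N-turn flat coil, B = Nμ₀IR²/[2(R²+z²)^(3/2)] with R = 0.0312 m, z = 0.0204 m.
B = 11 × 1.75×10⁻⁶ T = 1.92×10⁻⁵ T.

B ≈ 19.2 μT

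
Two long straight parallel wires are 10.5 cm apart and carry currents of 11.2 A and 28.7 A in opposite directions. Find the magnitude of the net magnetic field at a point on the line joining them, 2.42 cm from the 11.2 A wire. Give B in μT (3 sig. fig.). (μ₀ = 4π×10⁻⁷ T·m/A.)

Each long wire gives B = μ₀I/(2πd). Distances are d₁ = 0.0242 m and d₂ = 0.0808 m.
B₁ = 9.26×10⁻⁵ T, B₂ = 7.10×10⁻⁵ T.
Between antiparallel currents both contributions point the same way, so they add. B = B₁ + B₂ = 9.26×10⁻⁵ + 7.10×10⁻⁵ = 1.64×10⁻⁴ T.

B ≈ 164 μT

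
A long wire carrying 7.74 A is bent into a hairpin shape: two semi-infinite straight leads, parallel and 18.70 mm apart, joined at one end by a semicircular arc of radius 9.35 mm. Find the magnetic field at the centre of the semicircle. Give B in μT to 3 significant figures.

The semicircular arc contributes B_arc = μ₀I·π/(4πR) = μ₀I/(4R) = 2.60×10⁻⁴ T.
Each semi-infinite lead is at perpendicular distance R = 0.00935 m from the centre, with the perpendicular foot at its near end, so it contributes μ₀I/(4πR); both point the same way, together 1.66×10⁻⁴ T.
Arc and leads all point the same direction: B = 2.60×10⁻⁴ + 1.66×10⁻⁴ = 4.26×10⁻⁴ T.

B ≈ 426 μT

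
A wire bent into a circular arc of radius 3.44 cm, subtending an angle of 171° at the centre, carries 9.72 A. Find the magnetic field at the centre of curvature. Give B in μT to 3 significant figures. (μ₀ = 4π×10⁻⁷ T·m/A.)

B ≈ 84.3 μT

The Biot–Savart field of a circular arc at its centre is B = μ₀Iφ/(4πR), with φ = 2.985 rad.
B = (4π×10⁻⁷ × 9.72 × 2.985) / (4π × 0.0344) = 8.43×10⁻⁵ T.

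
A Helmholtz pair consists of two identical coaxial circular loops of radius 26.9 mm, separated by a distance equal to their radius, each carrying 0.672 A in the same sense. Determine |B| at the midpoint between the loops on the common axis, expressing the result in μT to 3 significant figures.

B ≈ 22.5 μT

Each loop contributes B = μ₀IR²/[2(R²+z²)^(3/2)] on the axis, with z measured from that loop.
Loop 1 (z = 0.01345 m): B₁ = 1.12×10⁻⁵ T. Loop 2 (z = 0.01345 m): B₂ = 1.12×10⁻⁵ T.
The fields add: B = B₁ + B₂ = 2.25×10⁻⁵ T.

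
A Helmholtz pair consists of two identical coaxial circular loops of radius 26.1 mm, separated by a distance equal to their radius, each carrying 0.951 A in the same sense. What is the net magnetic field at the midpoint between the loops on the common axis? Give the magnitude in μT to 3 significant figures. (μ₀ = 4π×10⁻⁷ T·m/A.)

B ≈ 32.8 μT

Each loop contributes B = μ₀IR²/[2(R²+z²)^(3/2)] on the axis, with z measured from that loop.
Loop 1 (z = 0.01305 m): B₁ = 1.64×10⁻⁵ T. Loop 2 (z = 0.01305 m): B₂ = 1.64×10⁻⁵ T.
The fields add: B = B₁ + B₂ = 3.28×10⁻⁵ T.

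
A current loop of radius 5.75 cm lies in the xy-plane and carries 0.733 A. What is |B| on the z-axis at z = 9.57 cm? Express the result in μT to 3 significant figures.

On the axis of a circular loop, B = μ₀IR² / [2(R²+z²)^(3/2)].
R² + z² = (0.0575)² + (0.0957)² = 0.01246 m², and (R²+z²)^(3/2) = 1.39×10⁻³ m³.
B = (4π×10⁻⁷ × 0.733 × 0.003306) / (2 × 1.39×10⁻³) = 1.09×10⁻⁶ T.

B ≈ 1.09 μT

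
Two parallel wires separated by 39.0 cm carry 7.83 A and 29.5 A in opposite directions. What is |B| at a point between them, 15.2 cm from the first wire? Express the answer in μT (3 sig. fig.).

B ≈ 35.1 μT

Each long wire gives B = μ₀I/(2πd). Distances are d₁ = 0.152 m and d₂ = 0.238 m.
B₁ = 1.03×10⁻⁵ T, B₂ = 2.48×10⁻⁵ T.
Between antiparallel currents both contributions point the same way, so they add. B = B₁ + B₂ = 1.03×10⁻⁵ + 2.48×10⁻⁵ = 3.51×10⁻⁵ T.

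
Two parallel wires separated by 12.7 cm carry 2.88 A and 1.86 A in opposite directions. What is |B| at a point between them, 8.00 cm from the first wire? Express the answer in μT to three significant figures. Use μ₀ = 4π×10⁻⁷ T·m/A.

B ≈ 15.1 μT

Each long wire gives B = μ₀I/(2πd). Distances are d₁ = 0.08 m and d₂ = 0.047 m.
B₁ = 7.20×10⁻⁶ T, B₂ = 7.91×10⁻⁶ T.
Between antiparallel currents both contributions point the same way, so they add. B = B₁ + B₂ = 7.20×10⁻⁶ + 7.91×10⁻⁶ = 1.51×10⁻⁵ T.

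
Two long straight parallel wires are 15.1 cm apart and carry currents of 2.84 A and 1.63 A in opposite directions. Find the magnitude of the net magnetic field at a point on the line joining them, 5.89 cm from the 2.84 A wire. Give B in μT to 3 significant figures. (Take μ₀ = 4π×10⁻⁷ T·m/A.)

Each long wire gives B = μ₀I/(2πd). Distances are d₁ = 0.0589 m and d₂ = 0.0921 m.
B₁ = 9.64×10⁻⁶ T, B₂ = 3.54×10⁻⁶ T.
Between antiparallel currents both contributions point the same way, so they add. B = B₁ + B₂ = 9.64×10⁻⁶ + 3.54×10⁻⁶ = 1.32×10⁻⁵ T.

B ≈ 13.2 μT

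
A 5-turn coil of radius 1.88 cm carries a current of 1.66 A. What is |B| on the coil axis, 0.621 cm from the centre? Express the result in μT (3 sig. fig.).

B ≈ 237 μT

For an N-turn flat coil, B = Nμ₀IR²/[2(R²+z²)^(3/2)] with R = 0.0188 m, z = 0.00621 m.
B = 5 × 4.75×10⁻⁵ T = 2.37×10⁻⁴ T.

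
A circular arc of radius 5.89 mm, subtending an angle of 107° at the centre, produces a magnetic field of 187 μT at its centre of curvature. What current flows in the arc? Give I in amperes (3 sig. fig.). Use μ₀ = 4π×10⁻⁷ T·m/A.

For a circular arc, B = μ₀Iφ/(4πR) with φ in radians; here φ = 1.868 rad.
So I = 4πRB/(μ₀φ) = 4π × 0.00589 × 1.87×10⁻⁴ / (4π×10⁻⁷ × 1.868) = 5.90 A.

I ≈ 5.90 A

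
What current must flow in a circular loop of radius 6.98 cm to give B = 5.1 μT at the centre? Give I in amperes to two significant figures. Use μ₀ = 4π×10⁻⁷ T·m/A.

I ≈ 0.57 A

At the centre of a circular loop B = μ₀I/(2R), so I = 2RB/μ₀.
With R = 0.0698 m, I = 2 × 0.0698 × 5.10×10⁻⁶ / (4π×10⁻⁷) = 0.567 A.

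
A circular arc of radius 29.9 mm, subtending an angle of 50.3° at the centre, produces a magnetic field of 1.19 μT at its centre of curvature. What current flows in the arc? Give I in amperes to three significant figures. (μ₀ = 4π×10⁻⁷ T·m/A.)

For a circular arc, B = μ₀Iφ/(4πR) with φ in radians; here φ = 0.8779 rad.
So I = 4πRB/(μ₀φ) = 4π × 0.0299 × 1.19×10⁻⁶ / (4π×10⁻⁷ × 0.8779) = 0.405 A.

I ≈ 0.405 A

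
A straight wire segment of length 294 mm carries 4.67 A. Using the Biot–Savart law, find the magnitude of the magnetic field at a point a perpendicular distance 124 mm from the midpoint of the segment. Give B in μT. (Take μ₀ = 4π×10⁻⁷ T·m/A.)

B ≈ 5.76 μT

For a finite straight segment, B = (μ₀I/4πd)(sinθ₁ + sinθ₂), where θ₁, θ₂ are the angles from the perpendicular to each end.
The perpendicular from the point meets the wire at its midpoint, so each end is L/2 = 0.147 m away along the wire.
sinθ₁ = 0.147/√(0.147²+0.124²) = 0.7644; sinθ₂ = 0.147/√(0.147²+0.124²) = 0.7644.
B = (4π×10⁻⁷ × 4.67) / (4π × 0.124) × (0.7644 + 0.7644) = 5.76×10⁻⁶ T.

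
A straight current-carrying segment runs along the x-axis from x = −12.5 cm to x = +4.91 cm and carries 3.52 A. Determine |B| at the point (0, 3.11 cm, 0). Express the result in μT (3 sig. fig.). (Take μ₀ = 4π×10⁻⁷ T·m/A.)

B ≈ 20.5 μT

For a finite straight segment, B = (μ₀I/4πd)(sinθ₁ + sinθ₂), where θ₁, θ₂ are the angles from the perpendicular to each end.
The perpendicular distance is d = 0.0311 m; the end-offsets along the wire are a = 0.125 m and b = 0.0491 m.
sinθ₁ = 0.125/√(0.125²+0.0311²) = 0.9704; sinθ₂ = 0.0491/√(0.0491²+0.0311²) = 0.8448.
B = (4π×10⁻⁷ × 3.52) / (4π × 0.0311) × (0.9704 + 0.8448) = 2.05×10⁻⁵ T.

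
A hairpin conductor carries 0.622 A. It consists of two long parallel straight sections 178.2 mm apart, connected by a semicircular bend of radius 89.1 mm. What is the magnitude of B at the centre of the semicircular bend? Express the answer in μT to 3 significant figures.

The semicircular arc contributes B_arc = μ₀I·π/(4πR) = μ₀I/(4R) = 2.19×10⁻⁶ T.
Each semi-infinite lead is at perpendicular distance R = 0.0891 m from the centre, with the perpendicular foot at its near end, so it contributes μ₀I/(4πR); both point the same way, together 1.40×10⁻⁶ T.
Arc and leads all point the same direction: B = 2.19×10⁻⁶ + 1.40×10⁻⁶ = 3.59×10⁻⁶ T.

B ≈ 3.59 μT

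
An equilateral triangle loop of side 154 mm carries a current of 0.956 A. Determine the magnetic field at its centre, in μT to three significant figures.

B ≈ 11.2 μT

Each side is a finite straight segment at perpendicular distance d = a/(2 tan(π/3)) = 0.04446 m from the centre, with end-angles ±π/3.
One side contributes B₁ = (μ₀I/4πd)·2 sin(π/3) = 3.72×10⁻⁶ T.
All 3 sides add in the same direction: B = 3 × 3.72×10⁻⁶ = 1.12×10⁻⁵ T.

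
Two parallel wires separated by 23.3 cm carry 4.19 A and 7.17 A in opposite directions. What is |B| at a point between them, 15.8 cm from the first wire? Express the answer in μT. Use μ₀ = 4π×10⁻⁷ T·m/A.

B ≈ 24.4 μT

Each long wire gives B = μ₀I/(2πd). Distances are d₁ = 0.158 m and d₂ = 0.075 m.
B₁ = 5.30×10⁻⁶ T, B₂ = 1.91×10⁻⁵ T.
Between antiparallel currents both contributions point the same way, so they add. B = B₁ + B₂ = 5.30×10⁻⁶ + 1.91×10⁻⁵ = 2.44×10⁻⁵ T.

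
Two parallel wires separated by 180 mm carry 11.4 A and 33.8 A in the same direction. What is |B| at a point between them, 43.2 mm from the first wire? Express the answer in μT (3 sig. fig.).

Each long wire gives B = μ₀I/(2πd). Distances are d₁ = 0.0432 m and d₂ = 0.1368 m.
B₁ = 5.28×10⁻⁵ T, B₂ = 4.94×10⁻⁵ T.
Between parallel currents the two contributions point in opposite directions, so they subtract. B = |B₁ − B₂| = |5.28×10⁻⁵ − 4.94×10⁻⁵| = 3.36×10⁻⁶ T.

B ≈ 3.36 μT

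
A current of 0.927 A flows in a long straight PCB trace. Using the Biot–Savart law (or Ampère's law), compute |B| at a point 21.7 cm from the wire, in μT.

B ≈ 0.854 μT

For an infinitely long straight wire, B = μ₀I/(2πd).
B = (4π×10⁻⁷ × 0.927) / (2π × 0.217) = 8.54×10⁻⁷ T.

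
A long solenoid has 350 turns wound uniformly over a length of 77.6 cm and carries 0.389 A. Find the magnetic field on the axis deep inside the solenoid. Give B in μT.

B ≈ 220 μT

Inside a long solenoid, B = μ₀nI with n = 451 turns/m.
B = 4π×10⁻⁷ × 451 × 0.389 = 2.20×10⁻⁴ T.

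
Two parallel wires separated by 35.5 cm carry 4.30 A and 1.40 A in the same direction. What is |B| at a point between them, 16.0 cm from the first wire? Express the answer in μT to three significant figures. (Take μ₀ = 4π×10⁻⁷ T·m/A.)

Each long wire gives B = μ₀I/(2πd). Distances are d₁ = 0.16 m and d₂ = 0.195 m.
B₁ = 5.37×10⁻⁶ T, B₂ = 1.44×10⁻⁶ T.
Between parallel currents the two contributions point in opposite directions, so they subtract. B = |B₁ − B₂| = |5.37×10⁻⁶ − 1.44×10⁻⁶| = 3.94×10⁻⁶ T.

B ≈ 3.94 μT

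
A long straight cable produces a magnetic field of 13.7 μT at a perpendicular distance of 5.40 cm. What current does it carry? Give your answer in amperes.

I ≈ 3.70 A

For a long straight wire B = μ₀I/(2πd), so I = 2πdB/μ₀.
I = 2π × 0.054 × 1.37×10⁻⁵ / (4π×10⁻⁷) = 3.70 A.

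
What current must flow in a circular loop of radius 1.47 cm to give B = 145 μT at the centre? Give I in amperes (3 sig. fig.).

I ≈ 3.39 A

At the centre of a circular loop B = μ₀I/(2R), so I = 2RB/μ₀.
With R = 0.0147 m, I = 2 × 0.0147 × 1.45×10⁻⁴ / (4π×10⁻⁷) = 3.39 A.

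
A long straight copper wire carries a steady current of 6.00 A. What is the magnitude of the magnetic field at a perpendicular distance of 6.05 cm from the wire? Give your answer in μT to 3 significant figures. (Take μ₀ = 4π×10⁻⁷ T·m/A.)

B ≈ 19.8 μT

For an infinitely long straight wire, B = μ₀I/(2πd).
B = (4π×10⁻⁷ × 6.00) / (2π × 0.0605) = 1.98×10⁻⁵ T.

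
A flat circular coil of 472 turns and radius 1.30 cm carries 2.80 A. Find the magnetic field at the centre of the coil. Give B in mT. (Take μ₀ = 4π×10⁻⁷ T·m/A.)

For an N-turn flat coil, B = Nμ₀I/(2R) with R = 0.013 m.
B = 472 × 1.35×10⁻⁴ T = 6.39×10⁻² T.

B ≈ 63.9 mT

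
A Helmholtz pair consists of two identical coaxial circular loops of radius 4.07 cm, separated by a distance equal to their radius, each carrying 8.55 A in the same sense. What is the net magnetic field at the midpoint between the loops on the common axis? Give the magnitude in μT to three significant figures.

B ≈ 189 μT

Each loop contributes B = μ₀IR²/[2(R²+z²)^(3/2)] on the axis, with z measured from that loop.
Loop 1 (z = 0.02035 m): B₁ = 9.44×10⁻⁵ T. Loop 2 (z = 0.02035 m): B₂ = 9.44×10⁻⁵ T.
The fields add: B = B₁ + B₂ = 1.89×10⁻⁴ T.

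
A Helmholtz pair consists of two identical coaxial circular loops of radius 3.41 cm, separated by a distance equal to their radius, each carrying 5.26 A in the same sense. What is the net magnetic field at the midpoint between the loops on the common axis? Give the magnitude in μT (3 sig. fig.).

Each loop contributes B = μ₀IR²/[2(R²+z²)^(3/2)] on the axis, with z measured from that loop.
Loop 1 (z = 0.01705 m): B₁ = 6.93×10⁻⁵ T. Loop 2 (z = 0.01705 m): B₂ = 6.93×10⁻⁵ T.
The fields add: B = B₁ + B₂ = 1.39×10⁻⁴ T.

B ≈ 139 μT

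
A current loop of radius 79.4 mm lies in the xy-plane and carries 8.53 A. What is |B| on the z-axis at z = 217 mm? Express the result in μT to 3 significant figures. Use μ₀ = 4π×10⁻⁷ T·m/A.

B ≈ 2.74 μT

On the axis of a circular loop, B = μ₀IR² / [2(R²+z²)^(3/2)].
R² + z² = (0.0794)² + (0.217)² = 0.05339 m², and (R²+z²)^(3/2) = 1.23×10⁻² m³.
B = (4π×10⁻⁷ × 8.53 × 0.006304) / (2 × 1.23×10⁻²) = 2.74×10⁻⁶ T.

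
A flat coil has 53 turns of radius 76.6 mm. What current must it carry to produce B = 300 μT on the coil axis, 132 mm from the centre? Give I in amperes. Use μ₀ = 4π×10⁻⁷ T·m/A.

I ≈ 5.46 A

For an N-turn coil, B = Nμ₀IR²/[2(R²+z²)^(3/2)] with R = 0.0766 m, z = 0.132 m, so I = 2B(R²+z²)^(3/2)/(Nμ₀R²) = 2 × 3.00×10⁻⁴ × 3.55×10⁻³ / (53 × 4π×10⁻⁷ × 0.005868) = 5.46 A.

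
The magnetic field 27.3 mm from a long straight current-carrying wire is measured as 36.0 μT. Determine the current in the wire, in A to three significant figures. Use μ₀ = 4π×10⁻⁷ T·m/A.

For a long straight wire B = μ₀I/(2πd), so I = 2πdB/μ₀.
I = 2π × 0.0273 × 3.60×10⁻⁵ / (4π×10⁻⁷) = 4.91 A.

I ≈ 4.91 A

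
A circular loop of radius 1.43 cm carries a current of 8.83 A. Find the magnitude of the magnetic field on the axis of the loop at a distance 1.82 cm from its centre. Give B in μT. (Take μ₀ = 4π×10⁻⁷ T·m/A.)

B ≈ 91.5 μT

On the axis of a circular loop, B = μ₀IR² / [2(R²+z²)^(3/2)].
R² + z² = (0.0143)² + (0.0182)² = 0.0005357 m², and (R²+z²)^(3/2) = 1.24×10⁻⁵ m³.
B = (4π×10⁻⁷ × 8.83 × 0.0002045) / (2 × 1.24×10⁻⁵) = 9.15×10⁻⁵ T.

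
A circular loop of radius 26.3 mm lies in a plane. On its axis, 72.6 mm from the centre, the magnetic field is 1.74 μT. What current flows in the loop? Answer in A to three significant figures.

On the axis of a loop, B = μ₀IR²/[2(R²+z²)^(3/2)], so I = 2B(R²+z²)^(3/2)/(μ₀R²).
R² + z² = 0.0006917 + 0.005271 = 0.005962 m²; raised to 3/2 gives 4.60×10⁻⁴ m³.
I = 2 × 1.74×10⁻⁶ × 4.60×10⁻⁴ / (1.26×10⁻⁶ × 0.0006917) = 1.84 A.

I ≈ 1.84 A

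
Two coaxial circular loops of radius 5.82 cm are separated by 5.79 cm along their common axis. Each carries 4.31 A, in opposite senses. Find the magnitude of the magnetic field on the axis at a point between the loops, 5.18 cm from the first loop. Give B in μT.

B ≈ 26.4 μT

Each loop contributes B = μ₀IR²/[2(R²+z²)^(3/2)] on the axis, with z measured from that loop.
Loop 1 (z = 0.0518 m): B₁ = 1.94×10⁻⁵ T. Loop 2 (z = 0.0061 m): B₂ = 4.58×10⁻⁵ T.
The fields oppose: B = |B₁ − B₂| = 2.64×10⁻⁵ T.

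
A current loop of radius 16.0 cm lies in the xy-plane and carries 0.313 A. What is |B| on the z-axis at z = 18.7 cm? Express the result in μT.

B ≈ 0.338 μT

On the axis of a circular loop, B = μ₀IR² / [2(R²+z²)^(3/2)].
R² + z² = (0.16)² + (0.187)² = 0.06057 m², and (R²+z²)^(3/2) = 1.49×10⁻² m³.
B = (4π×10⁻⁷ × 0.313 × 0.0256) / (2 × 1.49×10⁻²) = 3.38×10⁻⁷ T.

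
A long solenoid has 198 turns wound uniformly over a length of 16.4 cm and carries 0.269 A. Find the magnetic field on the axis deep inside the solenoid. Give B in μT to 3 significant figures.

Inside a long solenoid, B = μ₀nI with n = 1207 turns/m.
B = 4π×10⁻⁷ × 1207 × 0.269 = 4.08×10⁻⁴ T.

B ≈ 408 μT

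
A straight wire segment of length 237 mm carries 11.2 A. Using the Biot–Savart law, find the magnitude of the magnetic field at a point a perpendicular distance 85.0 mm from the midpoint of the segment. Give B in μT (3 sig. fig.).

For a finite straight segment, B = (μ₀I/4πd)(sinθ₁ + sinθ₂), where θ₁, θ₂ are the angles from the perpendicular to each end.
The perpendicular from the point meets the wire at its midpoint, so each end is L/2 = 0.1185 m away along the wire.
sinθ₁ = 0.1185/√(0.1185²+0.085²) = 0.8126; sinθ₂ = 0.1185/√(0.1185²+0.085²) = 0.8126.
B = (4π×10⁻⁷ × 11.2) / (4π × 0.085) × (0.8126 + 0.8126) = 2.14×10⁻⁵ T.

B ≈ 21.4 μT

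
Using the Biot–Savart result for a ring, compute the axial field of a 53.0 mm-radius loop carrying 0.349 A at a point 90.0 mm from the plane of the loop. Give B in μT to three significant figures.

On the axis of a circular loop, B = μ₀IR² / [2(R²+z²)^(3/2)].
R² + z² = (0.053)² + (0.09)² = 0.01091 m², and (R²+z²)^(3/2) = 1.14×10⁻³ m³.
B = (4π×10⁻⁷ × 0.349 × 0.002809) / (2 × 1.14×10⁻³) = 5.41×10⁻⁷ T.

B ≈ 0.541 μT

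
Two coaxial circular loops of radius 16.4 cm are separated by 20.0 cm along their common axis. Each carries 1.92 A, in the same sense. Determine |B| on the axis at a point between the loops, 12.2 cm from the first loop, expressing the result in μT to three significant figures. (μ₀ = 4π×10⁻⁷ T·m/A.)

B ≈ 9.22 μT

Each loop contributes B = μ₀IR²/[2(R²+z²)^(3/2)] on the axis, with z measured from that loop.
Loop 1 (z = 0.122 m): B₁ = 3.80×10⁻⁶ T. Loop 2 (z = 0.078 m): B₂ = 5.42×10⁻⁶ T.
The fields add: B = B₁ + B₂ = 9.22×10⁻⁶ T.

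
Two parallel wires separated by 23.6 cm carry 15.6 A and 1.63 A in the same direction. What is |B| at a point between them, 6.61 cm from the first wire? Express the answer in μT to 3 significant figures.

B ≈ 45.3 μT

Each long wire gives B = μ₀I/(2πd). Distances are d₁ = 0.0661 m and d₂ = 0.1699 m.
B₁ = 4.72×10⁻⁵ T, B₂ = 1.92×10⁻⁶ T.
Between parallel currents the two contributions point in opposite directions, so they subtract. B = |B₁ − B₂| = |4.72×10⁻⁵ − 1.92×10⁻⁶| = 4.53×10⁻⁵ T.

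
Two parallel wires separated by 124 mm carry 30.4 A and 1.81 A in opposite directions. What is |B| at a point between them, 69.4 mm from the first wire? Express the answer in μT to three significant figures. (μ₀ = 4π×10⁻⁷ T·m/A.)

Each long wire gives B = μ₀I/(2πd). Distances are d₁ = 0.0694 m and d₂ = 0.0546 m.
B₁ = 8.76×10⁻⁵ T, B₂ = 6.63×10⁻⁶ T.
Between antiparallel currents both contributions point the same way, so they add. B = B₁ + B₂ = 8.76×10⁻⁵ + 6.63×10⁻⁶ = 9.42×10⁻⁵ T.

B ≈ 94.2 μT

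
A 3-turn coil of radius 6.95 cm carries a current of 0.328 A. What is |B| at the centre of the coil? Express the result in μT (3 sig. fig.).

For an N-turn flat coil, B = Nμ₀I/(2R) with R = 0.0695 m.
B = 3 × 2.97×10⁻⁶ T = 8.90×10⁻⁶ T.

B ≈ 8.90 μT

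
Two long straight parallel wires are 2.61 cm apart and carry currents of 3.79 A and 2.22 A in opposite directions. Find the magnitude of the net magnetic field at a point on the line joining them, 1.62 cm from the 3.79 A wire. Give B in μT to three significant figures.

B ≈ 91.6 μT

Each long wire gives B = μ₀I/(2πd). Distances are d₁ = 0.0162 m and d₂ = 0.0099 m.
B₁ = 4.68×10⁻⁵ T, B₂ = 4.48×10⁻⁵ T.
Between antiparallel currents both contributions point the same way, so they add. B = B₁ + B₂ = 4.68×10⁻⁵ + 4.48×10⁻⁵ = 9.16×10⁻⁵ T.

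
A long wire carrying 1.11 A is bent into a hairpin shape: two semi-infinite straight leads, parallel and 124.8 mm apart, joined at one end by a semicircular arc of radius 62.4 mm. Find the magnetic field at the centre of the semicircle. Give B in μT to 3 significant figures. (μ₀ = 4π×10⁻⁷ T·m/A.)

The semicircular arc contributes B_arc = μ₀I·π/(4πR) = μ₀I/(4R) = 5.59×10⁻⁶ T.
Each semi-infinite lead is at perpendicular distance R = 0.0624 m from the centre, with the perpendicular foot at its near end, so it contributes μ₀I/(4πR); both point the same way, together 3.56×10⁻⁶ T.
Arc and leads all point the same direction: B = 5.59×10⁻⁶ + 3.56×10⁻⁶ = 9.15×10⁻⁶ T.

B ≈ 9.15 μT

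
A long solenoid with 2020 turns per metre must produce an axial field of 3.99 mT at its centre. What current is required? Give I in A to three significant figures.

I ≈ 1.57 A

Inside a long solenoid B = μ₀nI with n = 2020 m⁻¹, so I = B/(μ₀n).
I = 3.99×10⁻³ / (4π×10⁻⁷ × 2020) = 1.57 A.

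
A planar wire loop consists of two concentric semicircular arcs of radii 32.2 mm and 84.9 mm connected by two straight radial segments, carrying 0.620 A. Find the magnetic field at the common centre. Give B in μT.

B ≈ 3.75 μT

The radial connectors point toward the centre, so dl × r̂ = 0 and they contribute nothing.
Each semicircle gives μ₀I/(4R): inner arc 6.05×10⁻⁶ T, outer arc 2.29×10⁻⁶ T.
The two arcs carry current in opposite angular senses, so their fields oppose: B = |6.05×10⁻⁶ − 2.29×10⁻⁶| = 3.75×10⁻⁶ T.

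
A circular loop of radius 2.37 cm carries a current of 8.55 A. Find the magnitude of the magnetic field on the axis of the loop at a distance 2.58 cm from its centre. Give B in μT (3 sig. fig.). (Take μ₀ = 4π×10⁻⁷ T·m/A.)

On the axis of a circular loop, B = μ₀IR² / [2(R²+z²)^(3/2)].
R² + z² = (0.0237)² + (0.0258)² = 0.001227 m², and (R²+z²)^(3/2) = 4.30×10⁻⁵ m³.
B = (4π×10⁻⁷ × 8.55 × 0.0005617) / (2 × 4.30×10⁻⁵) = 7.02×10⁻⁵ T.

B ≈ 70.2 μT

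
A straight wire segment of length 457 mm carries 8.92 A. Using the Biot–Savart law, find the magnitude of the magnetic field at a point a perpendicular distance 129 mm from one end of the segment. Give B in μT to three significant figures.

For a finite straight segment, B = (μ₀I/4πd)(sinθ₁ + sinθ₂), where θ₁, θ₂ are the angles from the perpendicular to each end.
The perpendicular foot is at one end, so the two end-offsets along the wire are 0 and L = 0.457 m.
sinθ₁ = 0/√(0²+0.129²) = 0.0000; sinθ₂ = 0.457/√(0.457²+0.129²) = 0.9624.
B = (4π×10⁻⁷ × 8.92) / (4π × 0.129) × (0.0000 + 0.9624) = 6.65×10⁻⁶ T.

B ≈ 6.65 μT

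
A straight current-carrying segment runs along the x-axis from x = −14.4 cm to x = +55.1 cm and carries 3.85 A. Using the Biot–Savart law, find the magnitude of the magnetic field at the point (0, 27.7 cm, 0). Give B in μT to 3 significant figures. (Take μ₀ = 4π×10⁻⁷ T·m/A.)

B ≈ 1.88 μT

For a finite straight segment, B = (μ₀I/4πd)(sinθ₁ + sinθ₂), where θ₁, θ₂ are the angles from the perpendicular to each end.
The perpendicular distance is d = 0.277 m; the end-offsets along the wire are a = 0.144 m and b = 0.551 m.
sinθ₁ = 0.144/√(0.144²+0.277²) = 0.4613; sinθ₂ = 0.551/√(0.551²+0.277²) = 0.8935.
B = (4π×10⁻⁷ × 3.85) / (4π × 0.277) × (0.4613 + 0.8935) = 1.88×10⁻⁶ T.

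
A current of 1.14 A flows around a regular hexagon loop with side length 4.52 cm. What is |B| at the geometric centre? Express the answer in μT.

B ≈ 17.5 μT

Each side is a finite straight segment at perpendicular distance d = a/(2 tan(π/6)) = 0.03914 m from the centre, with end-angles ±π/6.
One side contributes B₁ = (μ₀I/4πd)·2 sin(π/6) = 2.91×10⁻⁶ T.
All 6 sides add in the same direction: B = 6 × 2.91×10⁻⁶ = 1.75×10⁻⁵ T.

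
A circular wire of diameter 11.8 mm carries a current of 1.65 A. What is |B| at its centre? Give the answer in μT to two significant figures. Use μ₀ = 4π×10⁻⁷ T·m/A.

At the centre of a circular loop the Biot–Savart law gives B = μ₀I/(2R) (so R = 0.0059 m).
B = (4π×10⁻⁷ × 1.65) / (2 × 0.0059) = 1.76×10⁻⁴ T.

B ≈ 180 μT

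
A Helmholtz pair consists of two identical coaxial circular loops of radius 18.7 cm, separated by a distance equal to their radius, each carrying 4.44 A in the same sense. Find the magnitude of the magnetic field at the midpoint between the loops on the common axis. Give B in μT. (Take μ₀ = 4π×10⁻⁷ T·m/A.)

Each loop contributes B = μ₀IR²/[2(R²+z²)^(3/2)] on the axis, with z measured from that loop.
Loop 1 (z = 0.0935 m): B₁ = 1.07×10⁻⁵ T. Loop 2 (z = 0.0935 m): B₂ = 1.07×10⁻⁵ T.
The fields add: B = B₁ + B₂ = 2.13×10⁻⁵ T.

B ≈ 21.3 μT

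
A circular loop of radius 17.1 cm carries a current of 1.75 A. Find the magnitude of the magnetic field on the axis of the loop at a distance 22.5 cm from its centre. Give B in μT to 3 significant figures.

B ≈ 1.42 μT

On the axis of a circular loop, B = μ₀IR² / [2(R²+z²)^(3/2)].
R² + z² = (0.171)² + (0.225)² = 0.07987 m², and (R²+z²)^(3/2) = 2.26×10⁻² m³.
B = (4π×10⁻⁷ × 1.75 × 0.02924) / (2 × 2.26×10⁻²) = 1.42×10⁻⁶ T.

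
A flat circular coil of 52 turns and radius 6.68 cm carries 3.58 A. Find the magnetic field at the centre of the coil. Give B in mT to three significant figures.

For an N-turn flat coil, B = Nμ₀I/(2R) with R = 0.0668 m.
B = 52 × 3.37×10⁻⁵ T = 1.75×10⁻³ T.

B ≈ 1.75 mT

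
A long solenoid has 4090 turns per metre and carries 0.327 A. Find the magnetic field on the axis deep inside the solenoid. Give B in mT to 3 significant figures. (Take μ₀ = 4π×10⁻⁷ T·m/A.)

Inside a long solenoid, B = μ₀nI with n = 4090 turns/m.
B = 4π×10⁻⁷ × 4090 × 0.327 = 1.68×10⁻³ T.

B ≈ 1.68 mT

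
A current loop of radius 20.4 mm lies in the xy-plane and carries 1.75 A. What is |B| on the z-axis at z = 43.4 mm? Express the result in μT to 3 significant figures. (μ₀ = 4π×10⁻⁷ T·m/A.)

On the axis of a circular loop, B = μ₀IR² / [2(R²+z²)^(3/2)].
R² + z² = (0.0204)² + (0.0434)² = 0.0023 m², and (R²+z²)^(3/2) = 1.10×10⁻⁴ m³.
B = (4π×10⁻⁷ × 1.75 × 0.0004162) / (2 × 1.10×10⁻⁴) = 4.15×10⁻⁶ T.

B ≈ 4.15 μT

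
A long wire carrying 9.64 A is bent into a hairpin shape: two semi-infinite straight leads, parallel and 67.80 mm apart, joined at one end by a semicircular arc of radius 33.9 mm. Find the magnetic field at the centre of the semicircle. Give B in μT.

B ≈ 146 μT

The semicircular arc contributes B_arc = μ₀I·π/(4πR) = μ₀I/(4R) = 8.93×10⁻⁵ T.
Each semi-infinite lead is at perpendicular distance R = 0.0339 m from the centre, with the perpendicular foot at its near end, so it contributes μ₀I/(4πR); both point the same way, together 5.69×10⁻⁵ T.
Arc and leads all point the same direction: B = 8.93×10⁻⁵ + 5.69×10⁻⁵ = 1.46×10⁻⁴ T.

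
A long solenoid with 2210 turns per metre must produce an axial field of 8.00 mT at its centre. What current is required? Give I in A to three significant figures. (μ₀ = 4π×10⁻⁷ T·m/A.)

Inside a long solenoid B = μ₀nI with n = 2210 m⁻¹, so I = B/(μ₀n).
I = 8.00×10⁻³ / (4π×10⁻⁷ × 2210) = 2.88 A.

I ≈ 2.88 A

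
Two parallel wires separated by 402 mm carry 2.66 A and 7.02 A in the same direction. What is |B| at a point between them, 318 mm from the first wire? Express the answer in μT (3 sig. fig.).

Each long wire gives B = μ₀I/(2πd). Distances are d₁ = 0.318 m and d₂ = 0.084 m.
B₁ = 1.67×10⁻⁶ T, B₂ = 1.67×10⁻⁵ T.
Between parallel currents the two contributions point in opposite directions, so they subtract. B = |B₁ − B₂| = |1.67×10⁻⁶ − 1.67×10⁻⁵| = 1.50×10⁻⁵ T.

B ≈ 15.0 μT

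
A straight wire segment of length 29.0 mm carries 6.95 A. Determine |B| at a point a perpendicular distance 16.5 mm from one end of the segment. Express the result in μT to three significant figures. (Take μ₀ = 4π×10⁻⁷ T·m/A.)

B ≈ 36.6 μT

For a finite straight segment, B = (μ₀I/4πd)(sinθ₁ + sinθ₂), where θ₁, θ₂ are the angles from the perpendicular to each end.
The perpendicular foot is at one end, so the two end-offsets along the wire are 0 and L = 0.029 m.
sinθ₁ = 0/√(0²+0.0165²) = 0.0000; sinθ₂ = 0.029/√(0.029²+0.0165²) = 0.8692.
B = (4π×10⁻⁷ × 6.95) / (4π × 0.0165) × (0.0000 + 0.8692) = 3.66×10⁻⁵ T.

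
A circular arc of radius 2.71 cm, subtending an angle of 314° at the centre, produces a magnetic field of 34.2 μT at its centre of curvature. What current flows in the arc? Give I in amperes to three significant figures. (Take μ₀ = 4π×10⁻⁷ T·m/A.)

For a circular arc, B = μ₀Iφ/(4πR) with φ in radians; here φ = 5.48 rad.
So I = 4πRB/(μ₀φ) = 4π × 0.0271 × 3.42×10⁻⁵ / (4π×10⁻⁷ × 5.48) = 1.69 A.

I ≈ 1.69 A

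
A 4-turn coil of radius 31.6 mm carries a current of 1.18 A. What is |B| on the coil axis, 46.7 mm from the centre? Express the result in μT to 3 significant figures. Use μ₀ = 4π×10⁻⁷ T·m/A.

For an N-turn flat coil, B = Nμ₀IR²/[2(R²+z²)^(3/2)] with R = 0.0316 m, z = 0.0467 m.
B = 4 × 4.13×10⁻⁶ T = 1.65×10⁻⁵ T.

B ≈ 16.5 μT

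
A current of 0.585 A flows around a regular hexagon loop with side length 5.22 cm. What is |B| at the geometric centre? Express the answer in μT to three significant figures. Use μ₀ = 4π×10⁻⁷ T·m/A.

B ≈ 7.76 μT

Each side is a finite straight segment at perpendicular distance d = a/(2 tan(π/6)) = 0.04521 m from the centre, with end-angles ±π/6.
One side contributes B₁ = (μ₀I/4πd)·2 sin(π/6) = 1.29×10⁻⁶ T.
All 6 sides add in the same direction: B = 6 × 1.29×10⁻⁶ = 7.76×10⁻⁶ T.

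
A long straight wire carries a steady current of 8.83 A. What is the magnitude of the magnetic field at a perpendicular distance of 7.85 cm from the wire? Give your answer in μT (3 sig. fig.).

B ≈ 22.5 μT

For an infinitely long straight wire, B = μ₀I/(2πd).
B = (4π×10⁻⁷ × 8.83) / (2π × 0.0785) = 2.25×10⁻⁵ T.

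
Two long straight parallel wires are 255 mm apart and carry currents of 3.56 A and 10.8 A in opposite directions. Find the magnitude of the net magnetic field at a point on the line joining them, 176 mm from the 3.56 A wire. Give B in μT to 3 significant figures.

Each long wire gives B = μ₀I/(2πd). Distances are d₁ = 0.176 m and d₂ = 0.079 m.
B₁ = 4.05×10⁻⁶ T, B₂ = 2.73×10⁻⁵ T.
Between antiparallel currents both contributions point the same way, so they add. B = B₁ + B₂ = 4.05×10⁻⁶ + 2.73×10⁻⁵ = 3.14×10⁻⁵ T.

B ≈ 31.4 μT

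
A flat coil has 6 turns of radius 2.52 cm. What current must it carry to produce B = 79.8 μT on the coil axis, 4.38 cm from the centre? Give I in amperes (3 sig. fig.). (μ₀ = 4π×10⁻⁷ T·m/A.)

I ≈ 4.30 A

For an N-turn coil, B = Nμ₀IR²/[2(R²+z²)^(3/2)] with R = 0.0252 m, z = 0.0438 m, so I = 2B(R²+z²)^(3/2)/(Nμ₀R²) = 2 × 7.98×10⁻⁵ × 1.29×10⁻⁴ / (6 × 4π×10⁻⁷ × 0.000635) = 4.30 A.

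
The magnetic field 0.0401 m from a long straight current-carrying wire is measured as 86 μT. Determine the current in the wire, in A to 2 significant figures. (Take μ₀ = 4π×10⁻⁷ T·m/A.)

For a long straight wire B = μ₀I/(2πd), so I = 2πdB/μ₀.
I = 2π × 0.0401 × 8.60×10⁻⁵ / (4π×10⁻⁷) = 17.2 A.

I ≈ 17 A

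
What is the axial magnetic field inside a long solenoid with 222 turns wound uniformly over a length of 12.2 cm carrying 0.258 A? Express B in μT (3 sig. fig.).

B ≈ 590 μT

Inside a long solenoid, B = μ₀nI with n = 1820 turns/m.
B = 4π×10⁻⁷ × 1820 × 0.258 = 5.90×10⁻⁴ T.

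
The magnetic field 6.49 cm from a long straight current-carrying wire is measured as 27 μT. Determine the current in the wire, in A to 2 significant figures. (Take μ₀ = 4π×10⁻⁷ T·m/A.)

For a long straight wire B = μ₀I/(2πd), so I = 2πdB/μ₀.
I = 2π × 0.0649 × 2.70×10⁻⁵ / (4π×10⁻⁷) = 8.76 A.

I ≈ 8.8 A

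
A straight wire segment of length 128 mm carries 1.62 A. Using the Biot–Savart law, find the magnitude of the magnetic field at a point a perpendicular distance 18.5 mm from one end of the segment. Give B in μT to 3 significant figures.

For a finite straight segment, B = (μ₀I/4πd)(sinθ₁ + sinθ₂), where θ₁, θ₂ are the angles from the perpendicular to each end.
The perpendicular foot is at one end, so the two end-offsets along the wire are 0 and L = 0.128 m.
sinθ₁ = 0/√(0²+0.0185²) = 0.0000; sinθ₂ = 0.128/√(0.128²+0.0185²) = 0.9897.
B = (4π×10⁻⁷ × 1.62) / (4π × 0.0185) × (0.0000 + 0.9897) = 8.67×10⁻⁶ T.

B ≈ 8.67 μT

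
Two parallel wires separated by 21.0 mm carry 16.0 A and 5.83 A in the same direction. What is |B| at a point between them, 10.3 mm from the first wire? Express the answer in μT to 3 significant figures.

Each long wire gives B = μ₀I/(2πd). Distances are d₁ = 0.0103 m and d₂ = 0.0107 m.
B₁ = 3.11×10⁻⁴ T, B₂ = 1.09×10⁻⁴ T.
Between parallel currents the two contributions point in opposite directions, so they subtract. B = |B₁ − B₂| = |3.11×10⁻⁴ − 1.09×10⁻⁴| = 2.02×10⁻⁴ T.

B ≈ 202 μT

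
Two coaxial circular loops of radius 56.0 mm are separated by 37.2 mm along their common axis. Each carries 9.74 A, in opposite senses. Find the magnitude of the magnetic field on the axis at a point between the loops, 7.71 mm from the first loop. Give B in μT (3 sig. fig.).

Each loop contributes B = μ₀IR²/[2(R²+z²)^(3/2)] on the axis, with z measured from that loop.
Loop 1 (z = 0.00771 m): B₁ = 1.06×10⁻⁴ T. Loop 2 (z = 0.02949 m): B₂ = 7.57×10⁻⁵ T.
The fields oppose: B = |B₁ − B₂| = 3.05×10⁻⁵ T.

B ≈ 30.5 μT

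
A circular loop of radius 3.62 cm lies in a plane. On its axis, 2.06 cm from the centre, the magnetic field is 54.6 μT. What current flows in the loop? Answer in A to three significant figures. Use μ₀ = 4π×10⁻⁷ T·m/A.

I ≈ 4.79 A

On the axis of a loop, B = μ₀IR²/[2(R²+z²)^(3/2)], so I = 2B(R²+z²)^(3/2)/(μ₀R²).
R² + z² = 0.00131 + 0.0004244 = 0.001735 m²; raised to 3/2 gives 7.23×10⁻⁵ m³.
I = 2 × 5.46×10⁻⁵ × 7.23×10⁻⁵ / (1.26×10⁻⁶ × 0.00131) = 4.79 A.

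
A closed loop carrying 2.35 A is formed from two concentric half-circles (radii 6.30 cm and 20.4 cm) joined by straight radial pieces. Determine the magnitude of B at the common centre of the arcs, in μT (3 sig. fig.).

B ≈ 8.10 μT

The radial connectors point toward the centre, so dl × r̂ = 0 and they contribute nothing.
Each semicircle gives μ₀I/(4R): inner arc 1.17×10⁻⁵ T, outer arc 3.62×10⁻⁶ T.
The two arcs carry current in opposite angular senses, so their fields oppose: B = |1.17×10⁻⁵ − 3.62×10⁻⁶| = 8.10×10⁻⁶ T.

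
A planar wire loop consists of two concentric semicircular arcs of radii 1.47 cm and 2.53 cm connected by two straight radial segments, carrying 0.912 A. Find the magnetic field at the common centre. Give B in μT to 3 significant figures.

B ≈ 8.17 μT

The radial connectors point toward the centre, so dl × r̂ = 0 and they contribute nothing.
Each semicircle gives μ₀I/(4R): inner arc 1.95×10⁻⁵ T, outer arc 1.13×10⁻⁵ T.
The two arcs carry current in opposite angular senses, so their fields oppose: B = |1.95×10⁻⁵ − 1.13×10⁻⁵| = 8.17×10⁻⁶ T.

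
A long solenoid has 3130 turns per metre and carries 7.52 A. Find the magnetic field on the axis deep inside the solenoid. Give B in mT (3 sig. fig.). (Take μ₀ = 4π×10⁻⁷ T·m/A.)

B ≈ 29.6 mT

Inside a long solenoid, B = μ₀nI with n = 3130 turns/m.
B = 4π×10⁻⁷ × 3130 × 7.52 = 2.96×10⁻² T.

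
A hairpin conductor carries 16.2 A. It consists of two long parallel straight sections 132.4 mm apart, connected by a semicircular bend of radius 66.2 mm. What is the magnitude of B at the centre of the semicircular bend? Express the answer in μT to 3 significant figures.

The semicircular arc contributes B_arc = μ₀I·π/(4πR) = μ₀I/(4R) = 7.69×10⁻⁵ T.
Each semi-infinite lead is at perpendicular distance R = 0.0662 m from the centre, with the perpendicular foot at its near end, so it contributes μ₀I/(4πR); both point the same way, together 4.89×10⁻⁵ T.
Arc and leads all point the same direction: B = 7.69×10⁻⁵ + 4.89×10⁻⁵ = 1.26×10⁻⁴ T.

B ≈ 126 μT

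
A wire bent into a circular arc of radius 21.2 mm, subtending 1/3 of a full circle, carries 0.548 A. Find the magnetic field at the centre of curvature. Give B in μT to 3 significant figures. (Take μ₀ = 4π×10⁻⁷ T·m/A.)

B ≈ 5.41 μT

The Biot–Savart field of a circular arc at its centre is B = μ₀Iφ/(4πR), with φ = 2.094 rad.
B = (4π×10⁻⁷ × 0.548 × 2.094) / (4π × 0.0212) = 5.41×10⁻⁶ T.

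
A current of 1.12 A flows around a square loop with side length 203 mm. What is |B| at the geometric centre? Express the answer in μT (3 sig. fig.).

B ≈ 6.24 μT

Each side is a finite straight segment at perpendicular distance d = a/(2 tan(π/4)) = 0.1015 m from the centre, with end-angles ±π/4.
One side contributes B₁ = (μ₀I/4πd)·2 sin(π/4) = 1.56×10⁻⁶ T.
All 4 sides add in the same direction: B = 4 × 1.56×10⁻⁶ = 6.24×10⁻⁶ T.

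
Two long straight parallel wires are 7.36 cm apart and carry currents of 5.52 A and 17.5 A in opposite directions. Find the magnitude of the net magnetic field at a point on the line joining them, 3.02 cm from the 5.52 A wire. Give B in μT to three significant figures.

B ≈ 117 μT

Each long wire gives B = μ₀I/(2πd). Distances are d₁ = 0.0302 m and d₂ = 0.0434 m.
B₁ = 3.66×10⁻⁵ T, B₂ = 8.06×10⁻⁵ T.
Between antiparallel currents both contributions point the same way, so they add. B = B₁ + B₂ = 3.66×10⁻⁵ + 8.06×10⁻⁵ = 1.17×10⁻⁴ T.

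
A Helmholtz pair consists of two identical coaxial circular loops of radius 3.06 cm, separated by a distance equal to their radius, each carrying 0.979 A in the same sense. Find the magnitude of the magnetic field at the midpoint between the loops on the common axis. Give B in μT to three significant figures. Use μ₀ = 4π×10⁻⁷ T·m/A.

B ≈ 28.8 μT

Each loop contributes B = μ₀IR²/[2(R²+z²)^(3/2)] on the axis, with z measured from that loop.
Loop 1 (z = 0.0153 m): B₁ = 1.44×10⁻⁵ T. Loop 2 (z = 0.0153 m): B₂ = 1.44×10⁻⁵ T.
The fields add: B = B₁ + B₂ = 2.88×10⁻⁵ T.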